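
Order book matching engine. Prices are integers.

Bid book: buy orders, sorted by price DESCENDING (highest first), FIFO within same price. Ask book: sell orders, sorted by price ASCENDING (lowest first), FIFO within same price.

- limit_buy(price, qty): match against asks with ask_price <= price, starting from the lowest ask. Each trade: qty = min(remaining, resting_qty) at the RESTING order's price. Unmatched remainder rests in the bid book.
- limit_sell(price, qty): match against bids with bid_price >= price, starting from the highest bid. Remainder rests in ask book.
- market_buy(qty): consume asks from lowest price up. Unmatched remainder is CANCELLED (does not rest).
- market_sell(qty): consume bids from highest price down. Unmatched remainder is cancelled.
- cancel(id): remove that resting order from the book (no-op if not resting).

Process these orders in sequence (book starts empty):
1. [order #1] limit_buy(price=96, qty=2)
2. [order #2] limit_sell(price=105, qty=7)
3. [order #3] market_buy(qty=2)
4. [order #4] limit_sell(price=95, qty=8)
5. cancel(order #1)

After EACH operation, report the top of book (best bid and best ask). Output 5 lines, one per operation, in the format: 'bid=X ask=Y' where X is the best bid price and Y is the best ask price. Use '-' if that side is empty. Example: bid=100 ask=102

Answer: bid=96 ask=-
bid=96 ask=105
bid=96 ask=105
bid=- ask=95
bid=- ask=95

Derivation:
After op 1 [order #1] limit_buy(price=96, qty=2): fills=none; bids=[#1:2@96] asks=[-]
After op 2 [order #2] limit_sell(price=105, qty=7): fills=none; bids=[#1:2@96] asks=[#2:7@105]
After op 3 [order #3] market_buy(qty=2): fills=#3x#2:2@105; bids=[#1:2@96] asks=[#2:5@105]
After op 4 [order #4] limit_sell(price=95, qty=8): fills=#1x#4:2@96; bids=[-] asks=[#4:6@95 #2:5@105]
After op 5 cancel(order #1): fills=none; bids=[-] asks=[#4:6@95 #2:5@105]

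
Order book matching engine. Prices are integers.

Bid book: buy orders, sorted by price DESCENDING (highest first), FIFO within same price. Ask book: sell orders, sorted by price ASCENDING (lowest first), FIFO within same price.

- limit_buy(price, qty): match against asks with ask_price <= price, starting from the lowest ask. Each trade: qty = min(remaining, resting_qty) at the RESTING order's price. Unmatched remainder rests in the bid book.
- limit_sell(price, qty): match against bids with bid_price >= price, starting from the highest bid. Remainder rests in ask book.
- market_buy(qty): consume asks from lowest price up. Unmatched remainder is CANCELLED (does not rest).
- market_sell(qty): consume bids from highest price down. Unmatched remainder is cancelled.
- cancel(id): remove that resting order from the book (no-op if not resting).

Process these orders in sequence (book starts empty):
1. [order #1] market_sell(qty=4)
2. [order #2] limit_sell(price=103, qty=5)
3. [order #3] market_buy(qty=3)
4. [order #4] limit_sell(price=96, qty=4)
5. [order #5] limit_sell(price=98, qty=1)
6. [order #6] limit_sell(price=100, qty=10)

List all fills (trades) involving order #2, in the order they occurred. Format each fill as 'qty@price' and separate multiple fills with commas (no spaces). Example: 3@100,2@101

After op 1 [order #1] market_sell(qty=4): fills=none; bids=[-] asks=[-]
After op 2 [order #2] limit_sell(price=103, qty=5): fills=none; bids=[-] asks=[#2:5@103]
After op 3 [order #3] market_buy(qty=3): fills=#3x#2:3@103; bids=[-] asks=[#2:2@103]
After op 4 [order #4] limit_sell(price=96, qty=4): fills=none; bids=[-] asks=[#4:4@96 #2:2@103]
After op 5 [order #5] limit_sell(price=98, qty=1): fills=none; bids=[-] asks=[#4:4@96 #5:1@98 #2:2@103]
After op 6 [order #6] limit_sell(price=100, qty=10): fills=none; bids=[-] asks=[#4:4@96 #5:1@98 #6:10@100 #2:2@103]

Answer: 3@103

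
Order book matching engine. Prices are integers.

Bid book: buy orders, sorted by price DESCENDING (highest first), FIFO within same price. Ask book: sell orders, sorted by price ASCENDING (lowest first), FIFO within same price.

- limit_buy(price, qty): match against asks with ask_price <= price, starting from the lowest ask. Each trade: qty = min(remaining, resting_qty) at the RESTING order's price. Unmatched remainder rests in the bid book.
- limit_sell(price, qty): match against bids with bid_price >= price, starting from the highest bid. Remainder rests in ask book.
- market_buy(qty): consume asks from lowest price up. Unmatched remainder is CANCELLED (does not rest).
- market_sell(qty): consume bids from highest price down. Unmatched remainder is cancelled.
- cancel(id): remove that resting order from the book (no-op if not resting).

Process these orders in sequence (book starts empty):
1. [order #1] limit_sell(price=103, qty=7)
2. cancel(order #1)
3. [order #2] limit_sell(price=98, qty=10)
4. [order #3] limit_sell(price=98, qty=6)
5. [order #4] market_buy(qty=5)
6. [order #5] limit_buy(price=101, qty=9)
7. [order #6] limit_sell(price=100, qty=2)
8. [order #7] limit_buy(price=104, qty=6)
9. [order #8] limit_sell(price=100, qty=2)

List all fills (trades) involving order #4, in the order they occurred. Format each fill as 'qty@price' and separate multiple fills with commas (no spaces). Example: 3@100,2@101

Answer: 5@98

Derivation:
After op 1 [order #1] limit_sell(price=103, qty=7): fills=none; bids=[-] asks=[#1:7@103]
After op 2 cancel(order #1): fills=none; bids=[-] asks=[-]
After op 3 [order #2] limit_sell(price=98, qty=10): fills=none; bids=[-] asks=[#2:10@98]
After op 4 [order #3] limit_sell(price=98, qty=6): fills=none; bids=[-] asks=[#2:10@98 #3:6@98]
After op 5 [order #4] market_buy(qty=5): fills=#4x#2:5@98; bids=[-] asks=[#2:5@98 #3:6@98]
After op 6 [order #5] limit_buy(price=101, qty=9): fills=#5x#2:5@98 #5x#3:4@98; bids=[-] asks=[#3:2@98]
After op 7 [order #6] limit_sell(price=100, qty=2): fills=none; bids=[-] asks=[#3:2@98 #6:2@100]
After op 8 [order #7] limit_buy(price=104, qty=6): fills=#7x#3:2@98 #7x#6:2@100; bids=[#7:2@104] asks=[-]
After op 9 [order #8] limit_sell(price=100, qty=2): fills=#7x#8:2@104; bids=[-] asks=[-]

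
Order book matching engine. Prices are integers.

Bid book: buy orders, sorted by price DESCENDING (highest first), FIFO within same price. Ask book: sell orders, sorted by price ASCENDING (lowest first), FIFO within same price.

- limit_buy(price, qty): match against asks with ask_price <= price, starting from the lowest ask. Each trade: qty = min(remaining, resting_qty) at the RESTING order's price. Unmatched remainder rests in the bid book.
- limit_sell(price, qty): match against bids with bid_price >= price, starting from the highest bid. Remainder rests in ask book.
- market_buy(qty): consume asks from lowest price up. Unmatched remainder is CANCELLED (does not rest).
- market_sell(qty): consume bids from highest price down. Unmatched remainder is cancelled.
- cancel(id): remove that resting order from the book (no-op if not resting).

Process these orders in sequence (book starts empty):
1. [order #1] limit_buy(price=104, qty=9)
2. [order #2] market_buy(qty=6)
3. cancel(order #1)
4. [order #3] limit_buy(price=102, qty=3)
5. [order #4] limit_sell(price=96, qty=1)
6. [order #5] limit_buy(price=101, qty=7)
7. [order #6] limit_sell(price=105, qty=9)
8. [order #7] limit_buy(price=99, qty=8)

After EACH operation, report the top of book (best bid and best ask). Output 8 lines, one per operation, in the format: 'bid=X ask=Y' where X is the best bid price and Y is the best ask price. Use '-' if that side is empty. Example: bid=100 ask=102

After op 1 [order #1] limit_buy(price=104, qty=9): fills=none; bids=[#1:9@104] asks=[-]
After op 2 [order #2] market_buy(qty=6): fills=none; bids=[#1:9@104] asks=[-]
After op 3 cancel(order #1): fills=none; bids=[-] asks=[-]
After op 4 [order #3] limit_buy(price=102, qty=3): fills=none; bids=[#3:3@102] asks=[-]
After op 5 [order #4] limit_sell(price=96, qty=1): fills=#3x#4:1@102; bids=[#3:2@102] asks=[-]
After op 6 [order #5] limit_buy(price=101, qty=7): fills=none; bids=[#3:2@102 #5:7@101] asks=[-]
After op 7 [order #6] limit_sell(price=105, qty=9): fills=none; bids=[#3:2@102 #5:7@101] asks=[#6:9@105]
After op 8 [order #7] limit_buy(price=99, qty=8): fills=none; bids=[#3:2@102 #5:7@101 #7:8@99] asks=[#6:9@105]

Answer: bid=104 ask=-
bid=104 ask=-
bid=- ask=-
bid=102 ask=-
bid=102 ask=-
bid=102 ask=-
bid=102 ask=105
bid=102 ask=105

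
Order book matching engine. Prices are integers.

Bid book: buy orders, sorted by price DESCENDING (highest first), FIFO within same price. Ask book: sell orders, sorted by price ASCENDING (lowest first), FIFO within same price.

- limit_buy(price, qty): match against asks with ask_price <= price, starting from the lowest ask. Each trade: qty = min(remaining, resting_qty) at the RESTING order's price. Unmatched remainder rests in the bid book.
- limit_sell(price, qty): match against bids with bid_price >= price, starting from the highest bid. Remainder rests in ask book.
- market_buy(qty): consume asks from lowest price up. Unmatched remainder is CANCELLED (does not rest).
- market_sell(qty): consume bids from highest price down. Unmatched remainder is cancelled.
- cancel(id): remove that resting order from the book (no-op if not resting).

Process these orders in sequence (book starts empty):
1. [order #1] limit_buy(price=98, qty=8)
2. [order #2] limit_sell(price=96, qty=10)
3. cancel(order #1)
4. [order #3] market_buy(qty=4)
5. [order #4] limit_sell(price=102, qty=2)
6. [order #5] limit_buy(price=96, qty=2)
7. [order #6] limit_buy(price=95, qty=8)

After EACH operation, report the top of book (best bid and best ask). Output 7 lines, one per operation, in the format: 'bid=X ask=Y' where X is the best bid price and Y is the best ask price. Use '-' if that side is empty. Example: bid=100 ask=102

Answer: bid=98 ask=-
bid=- ask=96
bid=- ask=96
bid=- ask=-
bid=- ask=102
bid=96 ask=102
bid=96 ask=102

Derivation:
After op 1 [order #1] limit_buy(price=98, qty=8): fills=none; bids=[#1:8@98] asks=[-]
After op 2 [order #2] limit_sell(price=96, qty=10): fills=#1x#2:8@98; bids=[-] asks=[#2:2@96]
After op 3 cancel(order #1): fills=none; bids=[-] asks=[#2:2@96]
After op 4 [order #3] market_buy(qty=4): fills=#3x#2:2@96; bids=[-] asks=[-]
After op 5 [order #4] limit_sell(price=102, qty=2): fills=none; bids=[-] asks=[#4:2@102]
After op 6 [order #5] limit_buy(price=96, qty=2): fills=none; bids=[#5:2@96] asks=[#4:2@102]
After op 7 [order #6] limit_buy(price=95, qty=8): fills=none; bids=[#5:2@96 #6:8@95] asks=[#4:2@102]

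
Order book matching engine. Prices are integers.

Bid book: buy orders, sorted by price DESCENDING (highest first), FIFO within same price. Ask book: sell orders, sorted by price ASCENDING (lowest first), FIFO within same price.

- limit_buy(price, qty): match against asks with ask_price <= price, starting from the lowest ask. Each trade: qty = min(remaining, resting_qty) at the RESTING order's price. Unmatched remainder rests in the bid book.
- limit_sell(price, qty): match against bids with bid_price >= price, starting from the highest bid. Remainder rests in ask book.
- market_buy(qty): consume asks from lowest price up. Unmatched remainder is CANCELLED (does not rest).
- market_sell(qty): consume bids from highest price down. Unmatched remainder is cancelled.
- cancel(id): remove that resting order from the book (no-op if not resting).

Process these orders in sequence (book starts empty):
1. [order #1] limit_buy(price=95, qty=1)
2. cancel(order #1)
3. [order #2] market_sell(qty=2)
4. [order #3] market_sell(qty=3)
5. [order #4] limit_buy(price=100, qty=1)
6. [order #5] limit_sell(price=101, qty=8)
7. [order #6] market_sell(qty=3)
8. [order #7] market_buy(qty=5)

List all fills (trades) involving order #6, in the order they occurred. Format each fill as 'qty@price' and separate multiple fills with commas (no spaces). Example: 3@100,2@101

Answer: 1@100

Derivation:
After op 1 [order #1] limit_buy(price=95, qty=1): fills=none; bids=[#1:1@95] asks=[-]
After op 2 cancel(order #1): fills=none; bids=[-] asks=[-]
After op 3 [order #2] market_sell(qty=2): fills=none; bids=[-] asks=[-]
After op 4 [order #3] market_sell(qty=3): fills=none; bids=[-] asks=[-]
After op 5 [order #4] limit_buy(price=100, qty=1): fills=none; bids=[#4:1@100] asks=[-]
After op 6 [order #5] limit_sell(price=101, qty=8): fills=none; bids=[#4:1@100] asks=[#5:8@101]
After op 7 [order #6] market_sell(qty=3): fills=#4x#6:1@100; bids=[-] asks=[#5:8@101]
After op 8 [order #7] market_buy(qty=5): fills=#7x#5:5@101; bids=[-] asks=[#5:3@101]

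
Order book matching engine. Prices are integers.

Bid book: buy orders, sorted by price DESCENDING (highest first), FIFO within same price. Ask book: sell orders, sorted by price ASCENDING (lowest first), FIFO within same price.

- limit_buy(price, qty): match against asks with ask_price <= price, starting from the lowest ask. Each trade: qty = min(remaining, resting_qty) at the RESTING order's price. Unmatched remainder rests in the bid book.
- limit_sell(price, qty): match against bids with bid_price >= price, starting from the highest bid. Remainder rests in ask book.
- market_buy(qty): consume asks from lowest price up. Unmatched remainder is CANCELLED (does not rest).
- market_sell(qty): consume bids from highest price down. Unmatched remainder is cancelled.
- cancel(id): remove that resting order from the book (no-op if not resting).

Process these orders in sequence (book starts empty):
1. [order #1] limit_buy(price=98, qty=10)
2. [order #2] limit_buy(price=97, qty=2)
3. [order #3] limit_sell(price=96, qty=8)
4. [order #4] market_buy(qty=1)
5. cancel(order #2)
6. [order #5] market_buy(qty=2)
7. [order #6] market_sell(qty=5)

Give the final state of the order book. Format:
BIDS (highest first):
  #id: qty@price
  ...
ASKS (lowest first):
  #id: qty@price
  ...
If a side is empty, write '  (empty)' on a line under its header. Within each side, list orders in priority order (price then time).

Answer: BIDS (highest first):
  (empty)
ASKS (lowest first):
  (empty)

Derivation:
After op 1 [order #1] limit_buy(price=98, qty=10): fills=none; bids=[#1:10@98] asks=[-]
After op 2 [order #2] limit_buy(price=97, qty=2): fills=none; bids=[#1:10@98 #2:2@97] asks=[-]
After op 3 [order #3] limit_sell(price=96, qty=8): fills=#1x#3:8@98; bids=[#1:2@98 #2:2@97] asks=[-]
After op 4 [order #4] market_buy(qty=1): fills=none; bids=[#1:2@98 #2:2@97] asks=[-]
After op 5 cancel(order #2): fills=none; bids=[#1:2@98] asks=[-]
After op 6 [order #5] market_buy(qty=2): fills=none; bids=[#1:2@98] asks=[-]
After op 7 [order #6] market_sell(qty=5): fills=#1x#6:2@98; bids=[-] asks=[-]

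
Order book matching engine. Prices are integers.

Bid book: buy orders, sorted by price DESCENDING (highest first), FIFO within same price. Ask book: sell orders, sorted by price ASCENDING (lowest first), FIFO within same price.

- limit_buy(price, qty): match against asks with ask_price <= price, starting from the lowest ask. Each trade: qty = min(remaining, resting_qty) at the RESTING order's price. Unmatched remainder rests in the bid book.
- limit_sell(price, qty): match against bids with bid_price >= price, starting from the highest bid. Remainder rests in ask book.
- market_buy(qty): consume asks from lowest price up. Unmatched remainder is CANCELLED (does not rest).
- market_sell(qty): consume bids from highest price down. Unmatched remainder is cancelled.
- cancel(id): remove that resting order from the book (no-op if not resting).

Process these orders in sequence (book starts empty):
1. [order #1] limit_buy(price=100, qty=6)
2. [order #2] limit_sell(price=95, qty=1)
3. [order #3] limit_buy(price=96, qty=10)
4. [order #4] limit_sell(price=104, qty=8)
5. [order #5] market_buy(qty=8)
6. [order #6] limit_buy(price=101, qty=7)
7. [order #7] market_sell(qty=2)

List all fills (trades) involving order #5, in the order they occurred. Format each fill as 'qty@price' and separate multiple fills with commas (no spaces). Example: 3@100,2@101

After op 1 [order #1] limit_buy(price=100, qty=6): fills=none; bids=[#1:6@100] asks=[-]
After op 2 [order #2] limit_sell(price=95, qty=1): fills=#1x#2:1@100; bids=[#1:5@100] asks=[-]
After op 3 [order #3] limit_buy(price=96, qty=10): fills=none; bids=[#1:5@100 #3:10@96] asks=[-]
After op 4 [order #4] limit_sell(price=104, qty=8): fills=none; bids=[#1:5@100 #3:10@96] asks=[#4:8@104]
After op 5 [order #5] market_buy(qty=8): fills=#5x#4:8@104; bids=[#1:5@100 #3:10@96] asks=[-]
After op 6 [order #6] limit_buy(price=101, qty=7): fills=none; bids=[#6:7@101 #1:5@100 #3:10@96] asks=[-]
After op 7 [order #7] market_sell(qty=2): fills=#6x#7:2@101; bids=[#6:5@101 #1:5@100 #3:10@96] asks=[-]

Answer: 8@104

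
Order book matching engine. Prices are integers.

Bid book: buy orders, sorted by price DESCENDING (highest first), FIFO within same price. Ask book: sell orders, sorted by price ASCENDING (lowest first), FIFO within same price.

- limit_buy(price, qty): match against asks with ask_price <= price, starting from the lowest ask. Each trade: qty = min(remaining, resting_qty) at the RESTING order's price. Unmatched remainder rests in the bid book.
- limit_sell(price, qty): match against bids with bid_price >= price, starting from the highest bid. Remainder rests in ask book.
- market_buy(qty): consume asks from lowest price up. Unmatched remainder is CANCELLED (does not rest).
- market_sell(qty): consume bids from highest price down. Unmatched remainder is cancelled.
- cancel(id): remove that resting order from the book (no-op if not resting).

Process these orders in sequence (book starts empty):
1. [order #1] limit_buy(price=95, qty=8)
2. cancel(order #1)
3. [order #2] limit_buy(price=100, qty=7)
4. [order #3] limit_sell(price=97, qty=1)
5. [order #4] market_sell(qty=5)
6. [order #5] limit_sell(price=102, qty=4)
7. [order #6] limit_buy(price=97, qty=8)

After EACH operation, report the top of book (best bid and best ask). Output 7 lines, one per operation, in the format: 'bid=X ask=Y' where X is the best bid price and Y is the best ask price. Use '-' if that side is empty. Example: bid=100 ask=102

Answer: bid=95 ask=-
bid=- ask=-
bid=100 ask=-
bid=100 ask=-
bid=100 ask=-
bid=100 ask=102
bid=100 ask=102

Derivation:
After op 1 [order #1] limit_buy(price=95, qty=8): fills=none; bids=[#1:8@95] asks=[-]
After op 2 cancel(order #1): fills=none; bids=[-] asks=[-]
After op 3 [order #2] limit_buy(price=100, qty=7): fills=none; bids=[#2:7@100] asks=[-]
After op 4 [order #3] limit_sell(price=97, qty=1): fills=#2x#3:1@100; bids=[#2:6@100] asks=[-]
After op 5 [order #4] market_sell(qty=5): fills=#2x#4:5@100; bids=[#2:1@100] asks=[-]
After op 6 [order #5] limit_sell(price=102, qty=4): fills=none; bids=[#2:1@100] asks=[#5:4@102]
After op 7 [order #6] limit_buy(price=97, qty=8): fills=none; bids=[#2:1@100 #6:8@97] asks=[#5:4@102]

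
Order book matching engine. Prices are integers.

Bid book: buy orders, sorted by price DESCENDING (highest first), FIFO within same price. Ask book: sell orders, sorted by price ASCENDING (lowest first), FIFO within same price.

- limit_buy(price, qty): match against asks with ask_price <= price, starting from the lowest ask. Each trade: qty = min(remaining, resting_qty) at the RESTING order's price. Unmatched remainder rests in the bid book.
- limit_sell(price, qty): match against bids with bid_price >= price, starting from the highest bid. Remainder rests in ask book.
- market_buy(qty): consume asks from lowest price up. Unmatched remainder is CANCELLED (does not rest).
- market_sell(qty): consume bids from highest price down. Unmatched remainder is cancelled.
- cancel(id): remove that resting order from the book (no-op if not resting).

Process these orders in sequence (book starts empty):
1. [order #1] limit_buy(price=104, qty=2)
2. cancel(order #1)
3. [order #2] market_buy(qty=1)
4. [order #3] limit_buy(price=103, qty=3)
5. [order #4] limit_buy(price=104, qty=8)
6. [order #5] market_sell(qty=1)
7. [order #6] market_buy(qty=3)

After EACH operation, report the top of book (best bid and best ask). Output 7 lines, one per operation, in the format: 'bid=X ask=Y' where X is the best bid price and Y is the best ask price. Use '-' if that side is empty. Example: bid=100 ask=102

After op 1 [order #1] limit_buy(price=104, qty=2): fills=none; bids=[#1:2@104] asks=[-]
After op 2 cancel(order #1): fills=none; bids=[-] asks=[-]
After op 3 [order #2] market_buy(qty=1): fills=none; bids=[-] asks=[-]
After op 4 [order #3] limit_buy(price=103, qty=3): fills=none; bids=[#3:3@103] asks=[-]
After op 5 [order #4] limit_buy(price=104, qty=8): fills=none; bids=[#4:8@104 #3:3@103] asks=[-]
After op 6 [order #5] market_sell(qty=1): fills=#4x#5:1@104; bids=[#4:7@104 #3:3@103] asks=[-]
After op 7 [order #6] market_buy(qty=3): fills=none; bids=[#4:7@104 #3:3@103] asks=[-]

Answer: bid=104 ask=-
bid=- ask=-
bid=- ask=-
bid=103 ask=-
bid=104 ask=-
bid=104 ask=-
bid=104 ask=-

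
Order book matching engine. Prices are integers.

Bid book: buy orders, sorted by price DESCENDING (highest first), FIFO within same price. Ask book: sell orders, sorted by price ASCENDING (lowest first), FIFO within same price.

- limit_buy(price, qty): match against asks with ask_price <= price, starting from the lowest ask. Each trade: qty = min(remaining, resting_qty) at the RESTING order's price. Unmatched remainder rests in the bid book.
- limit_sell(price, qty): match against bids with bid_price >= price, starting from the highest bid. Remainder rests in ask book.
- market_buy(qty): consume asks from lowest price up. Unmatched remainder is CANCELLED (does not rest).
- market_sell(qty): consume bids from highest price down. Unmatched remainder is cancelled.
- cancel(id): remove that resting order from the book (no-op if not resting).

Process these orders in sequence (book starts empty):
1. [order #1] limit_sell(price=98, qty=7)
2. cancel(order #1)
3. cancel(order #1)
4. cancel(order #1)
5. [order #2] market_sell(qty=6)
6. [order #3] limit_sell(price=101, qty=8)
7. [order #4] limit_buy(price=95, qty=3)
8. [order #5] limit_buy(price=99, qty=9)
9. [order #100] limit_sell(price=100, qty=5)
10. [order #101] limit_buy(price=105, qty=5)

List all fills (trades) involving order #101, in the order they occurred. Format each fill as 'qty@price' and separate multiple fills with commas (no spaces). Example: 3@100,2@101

Answer: 5@100

Derivation:
After op 1 [order #1] limit_sell(price=98, qty=7): fills=none; bids=[-] asks=[#1:7@98]
After op 2 cancel(order #1): fills=none; bids=[-] asks=[-]
After op 3 cancel(order #1): fills=none; bids=[-] asks=[-]
After op 4 cancel(order #1): fills=none; bids=[-] asks=[-]
After op 5 [order #2] market_sell(qty=6): fills=none; bids=[-] asks=[-]
After op 6 [order #3] limit_sell(price=101, qty=8): fills=none; bids=[-] asks=[#3:8@101]
After op 7 [order #4] limit_buy(price=95, qty=3): fills=none; bids=[#4:3@95] asks=[#3:8@101]
After op 8 [order #5] limit_buy(price=99, qty=9): fills=none; bids=[#5:9@99 #4:3@95] asks=[#3:8@101]
After op 9 [order #100] limit_sell(price=100, qty=5): fills=none; bids=[#5:9@99 #4:3@95] asks=[#100:5@100 #3:8@101]
After op 10 [order #101] limit_buy(price=105, qty=5): fills=#101x#100:5@100; bids=[#5:9@99 #4:3@95] asks=[#3:8@101]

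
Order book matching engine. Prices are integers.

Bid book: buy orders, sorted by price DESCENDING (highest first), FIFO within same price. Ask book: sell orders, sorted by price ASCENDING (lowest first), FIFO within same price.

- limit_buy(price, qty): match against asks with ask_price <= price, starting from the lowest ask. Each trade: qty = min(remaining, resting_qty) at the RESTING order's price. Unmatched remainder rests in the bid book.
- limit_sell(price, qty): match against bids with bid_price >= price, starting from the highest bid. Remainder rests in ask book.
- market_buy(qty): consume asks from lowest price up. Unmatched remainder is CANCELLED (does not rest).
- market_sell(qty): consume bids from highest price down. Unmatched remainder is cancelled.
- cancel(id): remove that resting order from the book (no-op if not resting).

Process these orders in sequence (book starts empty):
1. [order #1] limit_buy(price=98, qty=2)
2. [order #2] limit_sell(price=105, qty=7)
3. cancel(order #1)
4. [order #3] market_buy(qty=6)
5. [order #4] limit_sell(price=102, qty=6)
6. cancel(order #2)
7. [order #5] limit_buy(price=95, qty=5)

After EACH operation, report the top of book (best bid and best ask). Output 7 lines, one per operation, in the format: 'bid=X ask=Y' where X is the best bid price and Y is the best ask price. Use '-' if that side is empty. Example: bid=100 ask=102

After op 1 [order #1] limit_buy(price=98, qty=2): fills=none; bids=[#1:2@98] asks=[-]
After op 2 [order #2] limit_sell(price=105, qty=7): fills=none; bids=[#1:2@98] asks=[#2:7@105]
After op 3 cancel(order #1): fills=none; bids=[-] asks=[#2:7@105]
After op 4 [order #3] market_buy(qty=6): fills=#3x#2:6@105; bids=[-] asks=[#2:1@105]
After op 5 [order #4] limit_sell(price=102, qty=6): fills=none; bids=[-] asks=[#4:6@102 #2:1@105]
After op 6 cancel(order #2): fills=none; bids=[-] asks=[#4:6@102]
After op 7 [order #5] limit_buy(price=95, qty=5): fills=none; bids=[#5:5@95] asks=[#4:6@102]

Answer: bid=98 ask=-
bid=98 ask=105
bid=- ask=105
bid=- ask=105
bid=- ask=102
bid=- ask=102
bid=95 ask=102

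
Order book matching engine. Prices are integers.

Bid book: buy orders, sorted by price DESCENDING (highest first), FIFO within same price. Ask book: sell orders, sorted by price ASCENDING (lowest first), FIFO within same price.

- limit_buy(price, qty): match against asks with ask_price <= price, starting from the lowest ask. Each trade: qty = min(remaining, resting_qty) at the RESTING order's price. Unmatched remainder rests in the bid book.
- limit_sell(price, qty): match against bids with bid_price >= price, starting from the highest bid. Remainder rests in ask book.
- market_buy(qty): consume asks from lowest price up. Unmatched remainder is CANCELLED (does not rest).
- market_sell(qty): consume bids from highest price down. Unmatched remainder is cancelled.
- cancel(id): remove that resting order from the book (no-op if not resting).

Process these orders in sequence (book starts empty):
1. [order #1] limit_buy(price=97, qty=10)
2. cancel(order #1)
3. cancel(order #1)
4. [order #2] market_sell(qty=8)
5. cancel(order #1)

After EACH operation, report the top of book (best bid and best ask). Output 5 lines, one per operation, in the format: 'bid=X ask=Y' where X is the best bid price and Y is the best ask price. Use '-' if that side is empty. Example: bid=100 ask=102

After op 1 [order #1] limit_buy(price=97, qty=10): fills=none; bids=[#1:10@97] asks=[-]
After op 2 cancel(order #1): fills=none; bids=[-] asks=[-]
After op 3 cancel(order #1): fills=none; bids=[-] asks=[-]
After op 4 [order #2] market_sell(qty=8): fills=none; bids=[-] asks=[-]
After op 5 cancel(order #1): fills=none; bids=[-] asks=[-]

Answer: bid=97 ask=-
bid=- ask=-
bid=- ask=-
bid=- ask=-
bid=- ask=-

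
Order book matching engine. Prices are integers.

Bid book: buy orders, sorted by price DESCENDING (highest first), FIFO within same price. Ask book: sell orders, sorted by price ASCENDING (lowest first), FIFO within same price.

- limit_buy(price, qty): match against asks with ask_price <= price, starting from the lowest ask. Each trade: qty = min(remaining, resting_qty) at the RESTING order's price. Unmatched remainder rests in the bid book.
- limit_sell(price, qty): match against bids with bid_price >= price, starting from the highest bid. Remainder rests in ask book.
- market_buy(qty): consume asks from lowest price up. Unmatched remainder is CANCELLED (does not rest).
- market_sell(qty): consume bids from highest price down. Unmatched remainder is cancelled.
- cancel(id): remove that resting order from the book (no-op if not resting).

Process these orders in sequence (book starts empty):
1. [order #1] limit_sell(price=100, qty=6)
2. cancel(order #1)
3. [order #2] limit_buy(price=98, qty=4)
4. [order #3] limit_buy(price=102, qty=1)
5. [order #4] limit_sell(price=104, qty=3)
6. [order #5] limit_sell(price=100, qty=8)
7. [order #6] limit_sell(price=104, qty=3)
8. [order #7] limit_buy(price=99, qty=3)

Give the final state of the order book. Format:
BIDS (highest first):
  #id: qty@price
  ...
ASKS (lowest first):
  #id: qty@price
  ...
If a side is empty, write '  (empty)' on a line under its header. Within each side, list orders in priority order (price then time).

Answer: BIDS (highest first):
  #7: 3@99
  #2: 4@98
ASKS (lowest first):
  #5: 7@100
  #4: 3@104
  #6: 3@104

Derivation:
After op 1 [order #1] limit_sell(price=100, qty=6): fills=none; bids=[-] asks=[#1:6@100]
After op 2 cancel(order #1): fills=none; bids=[-] asks=[-]
After op 3 [order #2] limit_buy(price=98, qty=4): fills=none; bids=[#2:4@98] asks=[-]
After op 4 [order #3] limit_buy(price=102, qty=1): fills=none; bids=[#3:1@102 #2:4@98] asks=[-]
After op 5 [order #4] limit_sell(price=104, qty=3): fills=none; bids=[#3:1@102 #2:4@98] asks=[#4:3@104]
After op 6 [order #5] limit_sell(price=100, qty=8): fills=#3x#5:1@102; bids=[#2:4@98] asks=[#5:7@100 #4:3@104]
After op 7 [order #6] limit_sell(price=104, qty=3): fills=none; bids=[#2:4@98] asks=[#5:7@100 #4:3@104 #6:3@104]
After op 8 [order #7] limit_buy(price=99, qty=3): fills=none; bids=[#7:3@99 #2:4@98] asks=[#5:7@100 #4:3@104 #6:3@104]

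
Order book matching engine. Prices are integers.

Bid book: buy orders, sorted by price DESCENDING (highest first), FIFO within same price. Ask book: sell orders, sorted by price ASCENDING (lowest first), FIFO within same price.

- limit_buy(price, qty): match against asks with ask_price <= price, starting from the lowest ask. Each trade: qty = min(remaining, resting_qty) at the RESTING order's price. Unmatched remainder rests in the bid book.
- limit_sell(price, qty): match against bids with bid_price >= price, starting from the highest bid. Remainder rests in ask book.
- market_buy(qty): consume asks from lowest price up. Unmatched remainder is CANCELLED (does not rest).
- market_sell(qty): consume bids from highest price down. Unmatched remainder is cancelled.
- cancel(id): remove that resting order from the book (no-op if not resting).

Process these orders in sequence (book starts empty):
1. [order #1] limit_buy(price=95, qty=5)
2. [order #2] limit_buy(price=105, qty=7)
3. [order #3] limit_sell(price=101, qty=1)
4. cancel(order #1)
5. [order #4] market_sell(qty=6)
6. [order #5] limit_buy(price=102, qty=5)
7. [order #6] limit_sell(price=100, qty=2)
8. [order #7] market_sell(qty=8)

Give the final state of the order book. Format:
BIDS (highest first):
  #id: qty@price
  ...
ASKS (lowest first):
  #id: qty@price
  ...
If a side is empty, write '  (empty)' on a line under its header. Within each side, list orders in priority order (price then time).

Answer: BIDS (highest first):
  (empty)
ASKS (lowest first):
  (empty)

Derivation:
After op 1 [order #1] limit_buy(price=95, qty=5): fills=none; bids=[#1:5@95] asks=[-]
After op 2 [order #2] limit_buy(price=105, qty=7): fills=none; bids=[#2:7@105 #1:5@95] asks=[-]
After op 3 [order #3] limit_sell(price=101, qty=1): fills=#2x#3:1@105; bids=[#2:6@105 #1:5@95] asks=[-]
After op 4 cancel(order #1): fills=none; bids=[#2:6@105] asks=[-]
After op 5 [order #4] market_sell(qty=6): fills=#2x#4:6@105; bids=[-] asks=[-]
After op 6 [order #5] limit_buy(price=102, qty=5): fills=none; bids=[#5:5@102] asks=[-]
After op 7 [order #6] limit_sell(price=100, qty=2): fills=#5x#6:2@102; bids=[#5:3@102] asks=[-]
After op 8 [order #7] market_sell(qty=8): fills=#5x#7:3@102; bids=[-] asks=[-]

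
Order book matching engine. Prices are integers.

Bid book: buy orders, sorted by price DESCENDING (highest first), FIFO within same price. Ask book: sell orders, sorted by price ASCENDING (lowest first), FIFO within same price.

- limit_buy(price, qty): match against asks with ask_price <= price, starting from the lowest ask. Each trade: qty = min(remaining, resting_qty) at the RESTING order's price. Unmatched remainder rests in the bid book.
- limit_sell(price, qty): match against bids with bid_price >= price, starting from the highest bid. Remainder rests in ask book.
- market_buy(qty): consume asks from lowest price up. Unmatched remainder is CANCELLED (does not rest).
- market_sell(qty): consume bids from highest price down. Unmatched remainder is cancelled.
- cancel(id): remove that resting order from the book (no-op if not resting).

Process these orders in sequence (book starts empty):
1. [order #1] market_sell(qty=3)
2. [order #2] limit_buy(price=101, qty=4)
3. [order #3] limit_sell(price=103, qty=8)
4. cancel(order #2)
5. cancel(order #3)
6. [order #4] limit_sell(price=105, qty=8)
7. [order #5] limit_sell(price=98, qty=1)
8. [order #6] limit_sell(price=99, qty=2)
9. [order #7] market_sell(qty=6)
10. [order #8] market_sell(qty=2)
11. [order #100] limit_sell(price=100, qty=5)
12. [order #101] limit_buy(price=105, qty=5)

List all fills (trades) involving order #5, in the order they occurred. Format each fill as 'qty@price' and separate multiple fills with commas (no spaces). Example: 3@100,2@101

Answer: 1@98

Derivation:
After op 1 [order #1] market_sell(qty=3): fills=none; bids=[-] asks=[-]
After op 2 [order #2] limit_buy(price=101, qty=4): fills=none; bids=[#2:4@101] asks=[-]
After op 3 [order #3] limit_sell(price=103, qty=8): fills=none; bids=[#2:4@101] asks=[#3:8@103]
After op 4 cancel(order #2): fills=none; bids=[-] asks=[#3:8@103]
After op 5 cancel(order #3): fills=none; bids=[-] asks=[-]
After op 6 [order #4] limit_sell(price=105, qty=8): fills=none; bids=[-] asks=[#4:8@105]
After op 7 [order #5] limit_sell(price=98, qty=1): fills=none; bids=[-] asks=[#5:1@98 #4:8@105]
After op 8 [order #6] limit_sell(price=99, qty=2): fills=none; bids=[-] asks=[#5:1@98 #6:2@99 #4:8@105]
After op 9 [order #7] market_sell(qty=6): fills=none; bids=[-] asks=[#5:1@98 #6:2@99 #4:8@105]
After op 10 [order #8] market_sell(qty=2): fills=none; bids=[-] asks=[#5:1@98 #6:2@99 #4:8@105]
After op 11 [order #100] limit_sell(price=100, qty=5): fills=none; bids=[-] asks=[#5:1@98 #6:2@99 #100:5@100 #4:8@105]
After op 12 [order #101] limit_buy(price=105, qty=5): fills=#101x#5:1@98 #101x#6:2@99 #101x#100:2@100; bids=[-] asks=[#100:3@100 #4:8@105]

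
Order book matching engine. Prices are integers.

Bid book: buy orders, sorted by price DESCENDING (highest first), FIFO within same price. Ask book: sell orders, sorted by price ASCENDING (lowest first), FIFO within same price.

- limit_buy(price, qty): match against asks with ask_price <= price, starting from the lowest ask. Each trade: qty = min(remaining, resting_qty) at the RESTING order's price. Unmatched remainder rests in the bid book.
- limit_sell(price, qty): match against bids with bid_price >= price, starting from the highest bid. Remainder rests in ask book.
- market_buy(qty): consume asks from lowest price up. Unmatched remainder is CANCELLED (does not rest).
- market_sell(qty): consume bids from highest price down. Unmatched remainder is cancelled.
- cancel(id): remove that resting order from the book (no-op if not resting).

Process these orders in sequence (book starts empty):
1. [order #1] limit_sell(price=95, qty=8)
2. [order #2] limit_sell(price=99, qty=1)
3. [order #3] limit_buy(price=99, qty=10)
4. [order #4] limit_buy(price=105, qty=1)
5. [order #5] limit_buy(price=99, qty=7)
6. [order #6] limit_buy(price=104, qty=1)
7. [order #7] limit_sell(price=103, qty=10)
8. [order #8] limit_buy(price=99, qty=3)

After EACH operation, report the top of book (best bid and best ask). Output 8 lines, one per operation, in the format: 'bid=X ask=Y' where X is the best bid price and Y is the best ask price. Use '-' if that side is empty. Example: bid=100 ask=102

Answer: bid=- ask=95
bid=- ask=95
bid=99 ask=-
bid=105 ask=-
bid=105 ask=-
bid=105 ask=-
bid=99 ask=103
bid=99 ask=103

Derivation:
After op 1 [order #1] limit_sell(price=95, qty=8): fills=none; bids=[-] asks=[#1:8@95]
After op 2 [order #2] limit_sell(price=99, qty=1): fills=none; bids=[-] asks=[#1:8@95 #2:1@99]
After op 3 [order #3] limit_buy(price=99, qty=10): fills=#3x#1:8@95 #3x#2:1@99; bids=[#3:1@99] asks=[-]
After op 4 [order #4] limit_buy(price=105, qty=1): fills=none; bids=[#4:1@105 #3:1@99] asks=[-]
After op 5 [order #5] limit_buy(price=99, qty=7): fills=none; bids=[#4:1@105 #3:1@99 #5:7@99] asks=[-]
After op 6 [order #6] limit_buy(price=104, qty=1): fills=none; bids=[#4:1@105 #6:1@104 #3:1@99 #5:7@99] asks=[-]
After op 7 [order #7] limit_sell(price=103, qty=10): fills=#4x#7:1@105 #6x#7:1@104; bids=[#3:1@99 #5:7@99] asks=[#7:8@103]
After op 8 [order #8] limit_buy(price=99, qty=3): fills=none; bids=[#3:1@99 #5:7@99 #8:3@99] asks=[#7:8@103]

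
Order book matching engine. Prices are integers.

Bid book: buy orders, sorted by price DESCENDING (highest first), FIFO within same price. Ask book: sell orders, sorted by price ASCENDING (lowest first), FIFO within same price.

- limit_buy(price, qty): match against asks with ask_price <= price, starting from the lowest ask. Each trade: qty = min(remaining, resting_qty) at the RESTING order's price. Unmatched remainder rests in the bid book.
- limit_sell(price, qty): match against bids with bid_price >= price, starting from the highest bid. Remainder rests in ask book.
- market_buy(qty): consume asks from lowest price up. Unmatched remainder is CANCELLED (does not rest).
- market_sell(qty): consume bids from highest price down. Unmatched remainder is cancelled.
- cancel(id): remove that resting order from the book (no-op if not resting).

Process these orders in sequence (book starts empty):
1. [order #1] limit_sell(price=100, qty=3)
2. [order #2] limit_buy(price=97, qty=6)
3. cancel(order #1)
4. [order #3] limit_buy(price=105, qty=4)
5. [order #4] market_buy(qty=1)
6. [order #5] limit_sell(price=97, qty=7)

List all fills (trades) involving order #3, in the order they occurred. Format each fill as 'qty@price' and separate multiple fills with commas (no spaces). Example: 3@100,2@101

After op 1 [order #1] limit_sell(price=100, qty=3): fills=none; bids=[-] asks=[#1:3@100]
After op 2 [order #2] limit_buy(price=97, qty=6): fills=none; bids=[#2:6@97] asks=[#1:3@100]
After op 3 cancel(order #1): fills=none; bids=[#2:6@97] asks=[-]
After op 4 [order #3] limit_buy(price=105, qty=4): fills=none; bids=[#3:4@105 #2:6@97] asks=[-]
After op 5 [order #4] market_buy(qty=1): fills=none; bids=[#3:4@105 #2:6@97] asks=[-]
After op 6 [order #5] limit_sell(price=97, qty=7): fills=#3x#5:4@105 #2x#5:3@97; bids=[#2:3@97] asks=[-]

Answer: 4@105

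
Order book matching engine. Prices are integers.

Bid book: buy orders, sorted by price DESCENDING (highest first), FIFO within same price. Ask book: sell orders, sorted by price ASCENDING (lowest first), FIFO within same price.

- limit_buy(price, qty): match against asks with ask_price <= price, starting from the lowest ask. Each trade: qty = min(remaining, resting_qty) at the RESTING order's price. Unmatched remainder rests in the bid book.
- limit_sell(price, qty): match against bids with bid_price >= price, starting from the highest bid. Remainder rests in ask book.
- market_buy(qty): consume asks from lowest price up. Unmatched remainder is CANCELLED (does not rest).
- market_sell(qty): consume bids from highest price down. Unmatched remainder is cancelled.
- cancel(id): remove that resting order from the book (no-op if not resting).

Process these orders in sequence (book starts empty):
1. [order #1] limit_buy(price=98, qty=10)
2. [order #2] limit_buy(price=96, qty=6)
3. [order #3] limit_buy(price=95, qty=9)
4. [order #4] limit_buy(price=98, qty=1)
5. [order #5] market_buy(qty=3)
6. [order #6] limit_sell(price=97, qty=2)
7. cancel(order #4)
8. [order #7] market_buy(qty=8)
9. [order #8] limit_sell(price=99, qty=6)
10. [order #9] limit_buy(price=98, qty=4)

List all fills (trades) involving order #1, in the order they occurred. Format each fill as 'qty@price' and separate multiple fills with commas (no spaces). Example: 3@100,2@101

Answer: 2@98

Derivation:
After op 1 [order #1] limit_buy(price=98, qty=10): fills=none; bids=[#1:10@98] asks=[-]
After op 2 [order #2] limit_buy(price=96, qty=6): fills=none; bids=[#1:10@98 #2:6@96] asks=[-]
After op 3 [order #3] limit_buy(price=95, qty=9): fills=none; bids=[#1:10@98 #2:6@96 #3:9@95] asks=[-]
After op 4 [order #4] limit_buy(price=98, qty=1): fills=none; bids=[#1:10@98 #4:1@98 #2:6@96 #3:9@95] asks=[-]
After op 5 [order #5] market_buy(qty=3): fills=none; bids=[#1:10@98 #4:1@98 #2:6@96 #3:9@95] asks=[-]
After op 6 [order #6] limit_sell(price=97, qty=2): fills=#1x#6:2@98; bids=[#1:8@98 #4:1@98 #2:6@96 #3:9@95] asks=[-]
After op 7 cancel(order #4): fills=none; bids=[#1:8@98 #2:6@96 #3:9@95] asks=[-]
After op 8 [order #7] market_buy(qty=8): fills=none; bids=[#1:8@98 #2:6@96 #3:9@95] asks=[-]
After op 9 [order #8] limit_sell(price=99, qty=6): fills=none; bids=[#1:8@98 #2:6@96 #3:9@95] asks=[#8:6@99]
After op 10 [order #9] limit_buy(price=98, qty=4): fills=none; bids=[#1:8@98 #9:4@98 #2:6@96 #3:9@95] asks=[#8:6@99]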